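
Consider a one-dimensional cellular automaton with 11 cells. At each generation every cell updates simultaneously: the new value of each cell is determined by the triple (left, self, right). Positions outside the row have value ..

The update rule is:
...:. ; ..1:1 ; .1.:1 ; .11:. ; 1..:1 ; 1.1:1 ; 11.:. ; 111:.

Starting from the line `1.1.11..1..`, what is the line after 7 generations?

...1...1...

1111..1111.
....11....1
...1..1..11
..1111111..
.1.......1.
111.....111
...1...1...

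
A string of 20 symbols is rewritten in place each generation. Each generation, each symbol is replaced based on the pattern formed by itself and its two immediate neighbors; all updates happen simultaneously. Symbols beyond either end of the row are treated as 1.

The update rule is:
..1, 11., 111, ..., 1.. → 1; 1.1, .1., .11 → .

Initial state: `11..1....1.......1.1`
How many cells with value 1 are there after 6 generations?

16

1111.1111.1111111...
1111..111..111111111
111111.1111.11111111
111111..111..1111111
11111111.1111.111111
11111111..111..11111
count of 1: 16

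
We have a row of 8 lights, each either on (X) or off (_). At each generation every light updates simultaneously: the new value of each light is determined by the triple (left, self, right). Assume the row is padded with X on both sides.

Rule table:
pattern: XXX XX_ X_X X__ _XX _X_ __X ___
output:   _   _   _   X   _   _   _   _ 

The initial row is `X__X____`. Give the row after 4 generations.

_X__X___

_X__X___
__X__X__
X__X__X_
_X__X___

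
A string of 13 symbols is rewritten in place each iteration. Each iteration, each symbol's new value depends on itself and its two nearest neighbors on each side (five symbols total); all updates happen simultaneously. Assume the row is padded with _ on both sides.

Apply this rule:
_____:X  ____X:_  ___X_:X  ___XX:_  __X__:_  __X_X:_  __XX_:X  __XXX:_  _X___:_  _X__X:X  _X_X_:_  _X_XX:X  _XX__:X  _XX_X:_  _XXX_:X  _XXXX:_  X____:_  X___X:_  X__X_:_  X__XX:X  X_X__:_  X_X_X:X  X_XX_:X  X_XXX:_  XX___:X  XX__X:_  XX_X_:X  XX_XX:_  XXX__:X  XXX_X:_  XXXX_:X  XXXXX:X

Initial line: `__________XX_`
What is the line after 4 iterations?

XX___X____XXX

XXXXXXXX__XXX
__XXXXXX_X_XX
____XXX_XXXXX
XX___X____XXX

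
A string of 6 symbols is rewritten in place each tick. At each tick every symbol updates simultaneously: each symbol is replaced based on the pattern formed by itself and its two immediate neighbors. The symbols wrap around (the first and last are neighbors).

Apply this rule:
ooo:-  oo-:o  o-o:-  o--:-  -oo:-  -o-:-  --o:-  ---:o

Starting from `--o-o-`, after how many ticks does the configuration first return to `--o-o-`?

tick 1: o-----
tick 2: --ooo-
tick 3: o---o-
tick 4: --o---
tick 5: o---oo
tick 6: o-o---
tick 7: ----o-
tick 8: ooo---
tick 9: --o-o-

9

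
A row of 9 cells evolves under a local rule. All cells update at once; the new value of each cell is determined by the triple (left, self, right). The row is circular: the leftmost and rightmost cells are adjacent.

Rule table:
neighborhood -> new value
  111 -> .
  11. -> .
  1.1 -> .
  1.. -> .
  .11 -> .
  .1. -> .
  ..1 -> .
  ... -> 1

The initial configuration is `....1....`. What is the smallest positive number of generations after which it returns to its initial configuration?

2

111...111
....1....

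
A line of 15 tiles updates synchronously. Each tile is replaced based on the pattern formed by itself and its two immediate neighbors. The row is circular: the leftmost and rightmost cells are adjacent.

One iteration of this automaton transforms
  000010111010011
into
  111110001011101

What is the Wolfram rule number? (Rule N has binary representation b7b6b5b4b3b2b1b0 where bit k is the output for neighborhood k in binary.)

position 7: 111 → 0  (bit 7 = 0)
position 8: 110 → 1  (bit 6 = 1)
position 5: 101 → 0  (bit 5 = 0)
position 0: 100 → 1  (bit 4 = 1)
position 6: 011 → 0  (bit 3 = 0)
position 4: 010 → 1  (bit 2 = 1)
position 3: 001 → 1  (bit 1 = 1)
position 1: 000 → 1  (bit 0 = 1)
bits b7..b0 = 01010111 = 87

87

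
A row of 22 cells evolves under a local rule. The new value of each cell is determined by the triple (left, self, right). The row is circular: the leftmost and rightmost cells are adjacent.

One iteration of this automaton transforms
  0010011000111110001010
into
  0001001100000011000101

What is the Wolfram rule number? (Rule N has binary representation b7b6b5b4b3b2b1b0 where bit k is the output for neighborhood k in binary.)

112

position 11: 111 → 0  (bit 7 = 0)
position 6: 110 → 1  (bit 6 = 1)
position 19: 101 → 1  (bit 5 = 1)
position 3: 100 → 1  (bit 4 = 1)
position 5: 011 → 0  (bit 3 = 0)
position 2: 010 → 0  (bit 2 = 0)
position 1: 001 → 0  (bit 1 = 0)
position 0: 000 → 0  (bit 0 = 0)
bits b7..b0 = 01110000 = 112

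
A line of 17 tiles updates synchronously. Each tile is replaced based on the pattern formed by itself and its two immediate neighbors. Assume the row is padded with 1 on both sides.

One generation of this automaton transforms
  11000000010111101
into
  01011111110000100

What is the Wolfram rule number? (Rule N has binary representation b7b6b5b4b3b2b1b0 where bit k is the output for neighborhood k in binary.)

position 0: 111 → 0  (bit 7 = 0)
position 1: 110 → 1  (bit 6 = 1)
position 10: 101 → 0  (bit 5 = 0)
position 2: 100 → 0  (bit 4 = 0)
position 11: 011 → 0  (bit 3 = 0)
position 9: 010 → 1  (bit 2 = 1)
position 8: 001 → 1  (bit 1 = 1)
position 3: 000 → 1  (bit 0 = 1)
bits b7..b0 = 01000111 = 71

71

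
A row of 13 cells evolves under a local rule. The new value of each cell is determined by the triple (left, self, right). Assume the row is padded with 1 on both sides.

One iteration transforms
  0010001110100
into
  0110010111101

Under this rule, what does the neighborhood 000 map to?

At position 4 the neighborhood is 000; the next row has 0 there.

0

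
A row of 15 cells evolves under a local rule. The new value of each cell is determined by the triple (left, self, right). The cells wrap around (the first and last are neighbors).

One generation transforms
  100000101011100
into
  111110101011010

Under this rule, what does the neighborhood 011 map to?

At position 10 the neighborhood is 011; the next row has 1 there.

1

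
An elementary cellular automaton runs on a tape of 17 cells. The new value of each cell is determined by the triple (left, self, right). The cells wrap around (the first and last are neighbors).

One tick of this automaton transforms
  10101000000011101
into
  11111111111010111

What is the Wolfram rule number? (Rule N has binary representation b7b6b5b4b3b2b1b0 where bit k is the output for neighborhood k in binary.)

125

position 13: 111 → 0  (bit 7 = 0)
position 0: 110 → 1  (bit 6 = 1)
position 1: 101 → 1  (bit 5 = 1)
position 5: 100 → 1  (bit 4 = 1)
position 12: 011 → 1  (bit 3 = 1)
position 2: 010 → 1  (bit 2 = 1)
position 11: 001 → 0  (bit 1 = 0)
position 6: 000 → 1  (bit 0 = 1)
bits b7..b0 = 01111101 = 125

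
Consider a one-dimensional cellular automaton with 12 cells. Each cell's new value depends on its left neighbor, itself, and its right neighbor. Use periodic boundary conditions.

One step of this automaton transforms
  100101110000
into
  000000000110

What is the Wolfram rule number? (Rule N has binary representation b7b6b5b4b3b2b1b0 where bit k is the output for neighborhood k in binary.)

position 6: 111 → 0  (bit 7 = 0)
position 7: 110 → 0  (bit 6 = 0)
position 4: 101 → 0  (bit 5 = 0)
position 1: 100 → 0  (bit 4 = 0)
position 5: 011 → 0  (bit 3 = 0)
position 0: 010 → 0  (bit 2 = 0)
position 2: 001 → 0  (bit 1 = 0)
position 9: 000 → 1  (bit 0 = 1)
bits b7..b0 = 00000001 = 1

1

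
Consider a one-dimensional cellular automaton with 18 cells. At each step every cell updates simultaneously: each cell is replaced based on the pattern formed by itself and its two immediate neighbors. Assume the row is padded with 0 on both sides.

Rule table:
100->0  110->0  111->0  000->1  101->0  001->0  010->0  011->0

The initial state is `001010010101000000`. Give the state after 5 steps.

100000000000011111

100000000000011111
001111111111000000
100000000000011111  (repeats step 1; period 2)
step 5: 100000000000011111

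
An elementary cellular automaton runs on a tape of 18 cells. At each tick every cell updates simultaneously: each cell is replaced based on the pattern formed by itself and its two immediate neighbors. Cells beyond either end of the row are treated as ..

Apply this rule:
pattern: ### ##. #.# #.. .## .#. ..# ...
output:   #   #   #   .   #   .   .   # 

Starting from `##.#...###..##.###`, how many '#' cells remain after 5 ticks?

###..#.###..######
###...####..######
###.#.####..######
####.#####..######
##########..######
count of #: 16

16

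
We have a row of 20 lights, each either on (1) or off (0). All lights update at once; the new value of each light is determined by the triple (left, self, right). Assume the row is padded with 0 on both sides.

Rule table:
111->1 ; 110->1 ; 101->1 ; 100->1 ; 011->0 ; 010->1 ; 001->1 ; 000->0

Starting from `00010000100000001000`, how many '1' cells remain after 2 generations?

12

00111001110000011100
01011110111000101110
count of 1: 12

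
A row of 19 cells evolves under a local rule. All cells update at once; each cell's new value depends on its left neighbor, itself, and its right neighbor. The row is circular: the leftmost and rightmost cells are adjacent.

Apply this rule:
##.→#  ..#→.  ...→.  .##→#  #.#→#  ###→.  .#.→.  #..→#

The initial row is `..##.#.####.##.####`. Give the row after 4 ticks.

#.###.##..######..#
###.#####.#....##.#
..###...##.#...####
#.#.##..###.#..#..#

#.#.##..###.#..#..#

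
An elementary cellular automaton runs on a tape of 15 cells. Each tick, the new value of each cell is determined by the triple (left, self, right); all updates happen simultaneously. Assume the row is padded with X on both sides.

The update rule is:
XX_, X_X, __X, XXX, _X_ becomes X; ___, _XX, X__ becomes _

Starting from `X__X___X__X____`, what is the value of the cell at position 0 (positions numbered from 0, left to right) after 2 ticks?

X

X_XX__XX_XX___X
XX_X_X_XX_X__X_
position 0 holds X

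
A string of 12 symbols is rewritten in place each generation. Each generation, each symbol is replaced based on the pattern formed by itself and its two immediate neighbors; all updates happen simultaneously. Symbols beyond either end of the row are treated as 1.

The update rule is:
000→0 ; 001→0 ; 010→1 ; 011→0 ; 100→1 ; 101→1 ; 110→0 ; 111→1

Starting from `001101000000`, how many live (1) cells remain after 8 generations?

8

100011100000
010001010000
111001111000
110100110100
101110001110
010101000101
111111100110
111111010001
count of 1: 8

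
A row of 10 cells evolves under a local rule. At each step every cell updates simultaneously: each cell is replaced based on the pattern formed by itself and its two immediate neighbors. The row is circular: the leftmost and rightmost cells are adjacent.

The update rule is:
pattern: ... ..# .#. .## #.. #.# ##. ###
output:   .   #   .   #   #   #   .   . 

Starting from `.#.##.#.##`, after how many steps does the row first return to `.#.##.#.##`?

5

#.##.#.##.
.##.#.##.#
##.#.##.#.
#.#.##.#.#
.#.##.#.##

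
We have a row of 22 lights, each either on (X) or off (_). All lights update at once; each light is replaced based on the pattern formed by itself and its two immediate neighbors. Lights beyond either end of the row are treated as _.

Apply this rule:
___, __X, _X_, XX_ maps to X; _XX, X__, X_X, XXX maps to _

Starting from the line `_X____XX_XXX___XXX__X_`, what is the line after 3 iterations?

iteration 1: XX_XXX_X___X_XX__X_XX_
iteration 2: _X___X_X_XXX__X_XX__X_
iteration 3: XX_XXX_X___X_XX__X_XX_

XX_XXX_X___X_XX__X_XX_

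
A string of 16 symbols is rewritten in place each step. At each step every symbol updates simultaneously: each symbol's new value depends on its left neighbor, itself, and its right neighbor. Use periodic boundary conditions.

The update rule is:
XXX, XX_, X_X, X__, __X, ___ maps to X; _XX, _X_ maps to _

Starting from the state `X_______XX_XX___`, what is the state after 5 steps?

XXXX_XXXXXXX_XX_

_XXXXXXX_XX_XXXX
X_XXXXXXX_XX_XXX
XX_XXXXXXX_XX_XX
XXX_XXXXXXX_XX_X
XXXX_XXXXXXX_XX_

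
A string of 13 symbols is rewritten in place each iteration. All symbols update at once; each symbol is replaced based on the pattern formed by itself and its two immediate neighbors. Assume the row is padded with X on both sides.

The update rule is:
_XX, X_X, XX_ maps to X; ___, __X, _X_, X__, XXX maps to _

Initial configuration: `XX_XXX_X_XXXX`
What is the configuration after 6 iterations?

XXX__________

_XXX_XX_XX___
XX_XXXXXXX___
_XXX_____X___
XX_X_________
_XX__________
XXX__________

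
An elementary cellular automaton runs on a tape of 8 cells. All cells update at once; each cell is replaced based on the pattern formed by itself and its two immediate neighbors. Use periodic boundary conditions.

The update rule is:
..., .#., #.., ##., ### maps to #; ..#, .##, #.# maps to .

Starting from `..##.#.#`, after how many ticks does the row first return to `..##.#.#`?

8

tick 1: #..#.#.#
tick 2: ##.#.#..
tick 3: .#.#.##.
tick 4: .#.#..##
tick 5: .#.##..#
tick 6: .#..##.#
tick 7: .##..#.#
tick 8: ..##.#.#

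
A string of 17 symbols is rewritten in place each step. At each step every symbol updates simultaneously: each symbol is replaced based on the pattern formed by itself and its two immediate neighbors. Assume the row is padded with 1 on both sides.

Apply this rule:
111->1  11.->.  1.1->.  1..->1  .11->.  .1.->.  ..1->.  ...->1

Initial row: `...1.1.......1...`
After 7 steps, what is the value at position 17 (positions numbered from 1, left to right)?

step 1: 11....111111..11.
step 2: 1.111..1111.1....
step 3: ...1.1..11...111.
step 4: 11....1...11..1..
step 5: 1.111..11...1..1.
step 6: ...1.1...11..1...
step 7: 11....11...1..11.
position 17 holds .

.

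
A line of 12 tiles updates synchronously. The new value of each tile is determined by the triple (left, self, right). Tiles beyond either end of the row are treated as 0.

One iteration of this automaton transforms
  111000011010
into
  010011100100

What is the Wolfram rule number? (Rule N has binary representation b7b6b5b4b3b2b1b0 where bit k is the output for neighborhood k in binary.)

position 1: 111 → 1  (bit 7 = 1)
position 2: 110 → 0  (bit 6 = 0)
position 9: 101 → 1  (bit 5 = 1)
position 3: 100 → 0  (bit 4 = 0)
position 0: 011 → 0  (bit 3 = 0)
position 10: 010 → 0  (bit 2 = 0)
position 6: 001 → 1  (bit 1 = 1)
position 4: 000 → 1  (bit 0 = 1)
bits b7..b0 = 10100011 = 163

163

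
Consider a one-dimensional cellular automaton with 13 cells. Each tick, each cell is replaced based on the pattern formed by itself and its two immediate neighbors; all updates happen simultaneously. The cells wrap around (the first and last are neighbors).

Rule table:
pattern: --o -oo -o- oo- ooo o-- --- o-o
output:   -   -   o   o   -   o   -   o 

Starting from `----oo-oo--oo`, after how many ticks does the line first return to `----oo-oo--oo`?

tick 1: o----oo-oo--o
tick 2: oo----oo-oo--
tick 3: -oo----oo-oo-
tick 4: --oo----oo-oo
tick 5: o--oo----oo-o
tick 6: oo--oo----oo-
tick 7: -oo--oo----oo
tick 8: o-oo--oo----o
tick 9: oo-oo--oo----
tick 10: -oo-oo--oo---
tick 11: --oo-oo--oo--
tick 12: ---oo-oo--oo-
tick 13: ----oo-oo--oo

13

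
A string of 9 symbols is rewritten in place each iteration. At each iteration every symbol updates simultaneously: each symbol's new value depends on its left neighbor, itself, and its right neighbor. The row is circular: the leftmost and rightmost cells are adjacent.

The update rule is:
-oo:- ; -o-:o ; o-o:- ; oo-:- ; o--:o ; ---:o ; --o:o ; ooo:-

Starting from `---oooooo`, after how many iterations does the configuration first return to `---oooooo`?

2

iteration 1: ooo------
iteration 2: ---oooooo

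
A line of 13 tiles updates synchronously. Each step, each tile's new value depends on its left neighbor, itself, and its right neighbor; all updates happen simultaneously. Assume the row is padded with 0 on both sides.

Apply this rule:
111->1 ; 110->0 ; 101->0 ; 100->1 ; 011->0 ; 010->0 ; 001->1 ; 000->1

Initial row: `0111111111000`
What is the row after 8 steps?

step 1: 1011111110111
step 2: 0001111100010
step 3: 1110111011101
step 4: 0100010001000
step 5: 1011101110111
step 6: 0001000100010
step 7: 1110111011101  (repeats step 3; period 4)
step 8: 0100010001000

0100010001000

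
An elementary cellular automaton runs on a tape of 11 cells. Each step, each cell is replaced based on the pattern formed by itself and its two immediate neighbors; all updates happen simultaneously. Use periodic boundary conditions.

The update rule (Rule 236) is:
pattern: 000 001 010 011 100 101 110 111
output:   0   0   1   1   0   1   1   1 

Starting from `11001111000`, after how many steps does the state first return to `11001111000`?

11001111000

1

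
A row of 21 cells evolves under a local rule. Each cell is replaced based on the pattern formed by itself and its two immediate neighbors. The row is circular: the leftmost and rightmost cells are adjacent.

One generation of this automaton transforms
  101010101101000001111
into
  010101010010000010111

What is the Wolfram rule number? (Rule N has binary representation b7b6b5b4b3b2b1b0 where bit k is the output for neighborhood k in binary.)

position 18: 111 → 1  (bit 7 = 1)
position 0: 110 → 0  (bit 6 = 0)
position 1: 101 → 1  (bit 5 = 1)
position 12: 100 → 0  (bit 4 = 0)
position 8: 011 → 0  (bit 3 = 0)
position 2: 010 → 0  (bit 2 = 0)
position 16: 001 → 1  (bit 1 = 1)
position 13: 000 → 0  (bit 0 = 0)
bits b7..b0 = 10100010 = 162

162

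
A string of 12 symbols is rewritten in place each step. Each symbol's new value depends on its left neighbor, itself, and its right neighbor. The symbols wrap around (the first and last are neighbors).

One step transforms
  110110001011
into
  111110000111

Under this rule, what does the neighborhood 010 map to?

0

At position 8 the neighborhood is 010; the next row has 0 there.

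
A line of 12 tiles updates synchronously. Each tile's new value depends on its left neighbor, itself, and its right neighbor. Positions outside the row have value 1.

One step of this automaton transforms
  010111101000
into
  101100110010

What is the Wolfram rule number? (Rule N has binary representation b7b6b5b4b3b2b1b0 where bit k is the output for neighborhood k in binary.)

position 4: 111 → 0  (bit 7 = 0)
position 6: 110 → 1  (bit 6 = 1)
position 0: 101 → 1  (bit 5 = 1)
position 9: 100 → 0  (bit 4 = 0)
position 3: 011 → 1  (bit 3 = 1)
position 1: 010 → 0  (bit 2 = 0)
position 11: 001 → 0  (bit 1 = 0)
position 10: 000 → 1  (bit 0 = 1)
bits b7..b0 = 01101001 = 105

105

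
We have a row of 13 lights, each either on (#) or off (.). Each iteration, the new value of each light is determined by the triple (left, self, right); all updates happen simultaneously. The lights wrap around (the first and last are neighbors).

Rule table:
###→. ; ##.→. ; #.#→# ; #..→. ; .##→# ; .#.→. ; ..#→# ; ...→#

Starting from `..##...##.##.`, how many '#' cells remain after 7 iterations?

7

###..###.##..
#...##..##..#
..###..##..##
.##...##..##.
##..###..##..
#..##...##..#
..##..###..##
count of #: 7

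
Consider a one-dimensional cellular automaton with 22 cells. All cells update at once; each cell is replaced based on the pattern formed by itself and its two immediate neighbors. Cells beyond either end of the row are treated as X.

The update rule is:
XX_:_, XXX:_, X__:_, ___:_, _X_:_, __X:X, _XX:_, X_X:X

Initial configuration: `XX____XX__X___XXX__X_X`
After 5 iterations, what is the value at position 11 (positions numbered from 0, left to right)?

_

iteration 1: _____X___X___X____X_X_
iteration 2: ____X___X___X____X_X_X
iteration 3: ___X___X___X____X_X_X_
iteration 4: __X___X___X____X_X_X_X
iteration 5: _X___X___X____X_X_X_X_
position 11 holds _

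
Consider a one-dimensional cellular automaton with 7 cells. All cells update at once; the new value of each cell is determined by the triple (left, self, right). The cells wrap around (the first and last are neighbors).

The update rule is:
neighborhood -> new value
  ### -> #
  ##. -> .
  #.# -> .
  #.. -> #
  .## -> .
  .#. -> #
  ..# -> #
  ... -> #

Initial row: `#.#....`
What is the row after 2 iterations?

#.#####
...####

...####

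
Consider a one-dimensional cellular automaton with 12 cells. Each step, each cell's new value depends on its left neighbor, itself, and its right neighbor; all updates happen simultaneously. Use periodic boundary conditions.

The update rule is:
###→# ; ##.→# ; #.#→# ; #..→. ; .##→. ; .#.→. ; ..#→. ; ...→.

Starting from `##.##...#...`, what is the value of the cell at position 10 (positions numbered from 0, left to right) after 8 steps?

.

.##.#.......
..##........
...#........
............
............  (fixed point — unchanged through step 8)
position 10 holds .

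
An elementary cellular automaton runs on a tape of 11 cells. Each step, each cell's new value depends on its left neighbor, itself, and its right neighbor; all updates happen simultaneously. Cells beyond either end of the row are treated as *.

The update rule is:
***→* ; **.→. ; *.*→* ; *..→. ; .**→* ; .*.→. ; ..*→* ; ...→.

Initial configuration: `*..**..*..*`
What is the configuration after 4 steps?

..**..*..**
.**..*..***
**..*..****
*..*..*****

*..*..*****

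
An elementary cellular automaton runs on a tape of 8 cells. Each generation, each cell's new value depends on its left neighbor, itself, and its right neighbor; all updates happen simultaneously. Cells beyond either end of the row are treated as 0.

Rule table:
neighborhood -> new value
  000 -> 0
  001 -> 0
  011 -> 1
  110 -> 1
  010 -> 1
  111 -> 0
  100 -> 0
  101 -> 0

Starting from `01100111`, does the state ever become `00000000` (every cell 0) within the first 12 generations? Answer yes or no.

01100101
01100101  (fixed point — unchanged through generation 12)
generation 12 is 01100101, still not uniform 0

no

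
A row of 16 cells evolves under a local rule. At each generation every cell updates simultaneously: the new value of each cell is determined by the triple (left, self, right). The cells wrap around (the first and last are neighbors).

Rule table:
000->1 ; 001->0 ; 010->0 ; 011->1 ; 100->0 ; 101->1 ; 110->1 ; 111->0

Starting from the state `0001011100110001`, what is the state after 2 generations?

0000111000111001

0100110100110100
0000111000111001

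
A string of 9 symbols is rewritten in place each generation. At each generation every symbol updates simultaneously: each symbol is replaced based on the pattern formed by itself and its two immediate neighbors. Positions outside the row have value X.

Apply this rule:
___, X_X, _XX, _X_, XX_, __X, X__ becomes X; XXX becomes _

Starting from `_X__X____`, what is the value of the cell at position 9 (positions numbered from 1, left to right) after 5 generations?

X

generation 1: XXXXXXXXX
generation 2: _________
generation 3: XXXXXXXXX  (repeats generation 1; period 2)
generation 5: XXXXXXXXX
position 9 holds X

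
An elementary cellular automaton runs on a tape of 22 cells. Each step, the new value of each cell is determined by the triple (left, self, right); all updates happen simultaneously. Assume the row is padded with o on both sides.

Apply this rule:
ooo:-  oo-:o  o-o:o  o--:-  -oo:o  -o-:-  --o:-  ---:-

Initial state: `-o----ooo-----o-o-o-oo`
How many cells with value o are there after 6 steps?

3

o-----o-o------o-o-oo-
o------o--------o-oooo
o----------------oo---
o----------------oo---  (fixed point — unchanged through step 6)
count of o: 3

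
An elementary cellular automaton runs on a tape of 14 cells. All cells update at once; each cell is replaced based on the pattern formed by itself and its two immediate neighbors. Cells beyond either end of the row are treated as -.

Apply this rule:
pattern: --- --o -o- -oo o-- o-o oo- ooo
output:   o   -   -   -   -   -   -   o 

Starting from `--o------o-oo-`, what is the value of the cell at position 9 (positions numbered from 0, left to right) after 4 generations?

o---oooo------
--o--oo--ooooo
o---------ooo-
--ooooooo--o--
position 9 holds -

-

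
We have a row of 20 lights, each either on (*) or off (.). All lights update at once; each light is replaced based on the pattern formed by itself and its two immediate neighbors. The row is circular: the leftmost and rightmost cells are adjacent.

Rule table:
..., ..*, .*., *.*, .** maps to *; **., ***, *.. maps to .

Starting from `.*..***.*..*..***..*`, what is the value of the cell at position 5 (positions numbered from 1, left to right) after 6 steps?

.

step 1: **.**..**.**.**...**
step 2: ..**..**.**.**..***.
step 3: ***..**.**.**..**...
step 4: *...**.**.**..**..**
step 5: ..***.**.**..**..**.
step 6: ***..**.**..**..**..
position 5 holds .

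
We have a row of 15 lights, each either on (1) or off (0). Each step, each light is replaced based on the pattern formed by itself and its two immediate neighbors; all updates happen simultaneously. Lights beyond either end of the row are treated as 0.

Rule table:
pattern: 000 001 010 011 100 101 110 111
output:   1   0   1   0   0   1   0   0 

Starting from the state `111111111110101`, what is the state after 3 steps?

000000000001111
111111111100000
000000000001111

000000000001111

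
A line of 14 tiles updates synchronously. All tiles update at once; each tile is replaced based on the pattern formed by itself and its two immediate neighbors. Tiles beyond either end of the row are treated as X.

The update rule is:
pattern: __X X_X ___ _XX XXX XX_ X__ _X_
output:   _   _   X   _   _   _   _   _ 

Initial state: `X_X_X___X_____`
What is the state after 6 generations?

______X___XXX_
_XXXX___X_____
______X___XXX_  (repeats generation 1; period 2)
generation 6: _XXXX___X_____

_XXXX___X_____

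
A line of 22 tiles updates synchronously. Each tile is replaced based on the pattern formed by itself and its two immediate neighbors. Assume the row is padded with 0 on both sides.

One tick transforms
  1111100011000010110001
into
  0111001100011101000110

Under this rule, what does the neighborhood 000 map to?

At position 6 the neighborhood is 000; the next row has 1 there.

1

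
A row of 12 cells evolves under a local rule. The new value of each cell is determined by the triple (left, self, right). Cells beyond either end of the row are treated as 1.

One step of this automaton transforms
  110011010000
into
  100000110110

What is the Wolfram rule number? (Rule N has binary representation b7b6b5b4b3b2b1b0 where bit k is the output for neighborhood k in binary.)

165

position 0: 111 → 1  (bit 7 = 1)
position 1: 110 → 0  (bit 6 = 0)
position 6: 101 → 1  (bit 5 = 1)
position 2: 100 → 0  (bit 4 = 0)
position 4: 011 → 0  (bit 3 = 0)
position 7: 010 → 1  (bit 2 = 1)
position 3: 001 → 0  (bit 1 = 0)
position 9: 000 → 1  (bit 0 = 1)
bits b7..b0 = 10100101 = 165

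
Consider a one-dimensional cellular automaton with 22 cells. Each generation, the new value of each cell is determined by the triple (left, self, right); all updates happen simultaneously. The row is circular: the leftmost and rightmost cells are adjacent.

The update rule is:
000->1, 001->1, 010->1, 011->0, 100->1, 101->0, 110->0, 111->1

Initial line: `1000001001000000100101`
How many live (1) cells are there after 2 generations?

generation 1: 0111111111111111111100
generation 2: 1011111111111111111011
count of 1: 20

20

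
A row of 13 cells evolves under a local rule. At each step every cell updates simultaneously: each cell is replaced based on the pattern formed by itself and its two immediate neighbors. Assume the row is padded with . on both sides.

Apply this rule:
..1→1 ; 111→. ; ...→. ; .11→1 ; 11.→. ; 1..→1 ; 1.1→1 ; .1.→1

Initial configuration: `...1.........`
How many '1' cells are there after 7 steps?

8

..111........
.11..1.......
11.1111......
1.11...1.....
111.1.111....
1..1111..1...
1111...1111..
count of 1: 8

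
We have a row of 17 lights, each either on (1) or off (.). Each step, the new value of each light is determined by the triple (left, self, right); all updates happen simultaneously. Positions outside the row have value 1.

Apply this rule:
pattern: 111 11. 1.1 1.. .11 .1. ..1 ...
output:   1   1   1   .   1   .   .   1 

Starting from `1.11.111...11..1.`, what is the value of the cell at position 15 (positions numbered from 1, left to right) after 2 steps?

step 1: 11111111.1.11...1
step 2: 111111111.111.1.1
position 15 holds 1

1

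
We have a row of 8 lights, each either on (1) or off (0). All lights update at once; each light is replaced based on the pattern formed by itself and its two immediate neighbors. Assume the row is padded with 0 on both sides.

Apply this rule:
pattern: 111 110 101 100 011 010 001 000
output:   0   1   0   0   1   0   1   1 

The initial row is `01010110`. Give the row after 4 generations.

10101100

10000110
00111110
11100010
10101100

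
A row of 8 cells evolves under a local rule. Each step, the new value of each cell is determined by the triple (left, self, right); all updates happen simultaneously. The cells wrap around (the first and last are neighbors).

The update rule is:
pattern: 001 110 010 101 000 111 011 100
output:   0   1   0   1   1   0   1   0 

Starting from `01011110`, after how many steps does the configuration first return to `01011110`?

4

step 1: 00110010
step 2: 10110000
step 3: 01110110
step 4: 01011110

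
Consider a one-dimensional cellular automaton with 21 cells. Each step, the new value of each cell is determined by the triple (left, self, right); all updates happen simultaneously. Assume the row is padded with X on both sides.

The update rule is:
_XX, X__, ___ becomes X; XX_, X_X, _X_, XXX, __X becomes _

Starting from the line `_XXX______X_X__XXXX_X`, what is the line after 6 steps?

__XXX_X__XXX_X____X_X

step 1: _X__XXXXX____X_X____X
step 2: __X_X____XXX____XXX_X
step 3: X____XXX_X__XXX_X___X
step 4: _XXX_X____X_X____XX_X
step 5: _X____XXX____XXX_X__X
step 6: __XXX_X__XXX_X____X_X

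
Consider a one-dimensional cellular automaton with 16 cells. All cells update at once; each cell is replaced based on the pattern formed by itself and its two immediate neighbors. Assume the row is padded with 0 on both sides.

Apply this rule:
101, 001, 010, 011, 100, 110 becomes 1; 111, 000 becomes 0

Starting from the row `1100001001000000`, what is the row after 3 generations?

1110011001111000

generation 1: 1110011111100000
generation 2: 1011110000110000
generation 3: 1110011001111000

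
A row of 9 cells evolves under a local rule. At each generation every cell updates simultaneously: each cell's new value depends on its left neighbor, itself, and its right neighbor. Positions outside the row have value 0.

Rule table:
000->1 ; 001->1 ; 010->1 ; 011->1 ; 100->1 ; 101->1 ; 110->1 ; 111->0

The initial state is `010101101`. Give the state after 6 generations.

100000001

111111111
100000001
111111111  (repeats generation 1; period 2)
generation 6: 100000001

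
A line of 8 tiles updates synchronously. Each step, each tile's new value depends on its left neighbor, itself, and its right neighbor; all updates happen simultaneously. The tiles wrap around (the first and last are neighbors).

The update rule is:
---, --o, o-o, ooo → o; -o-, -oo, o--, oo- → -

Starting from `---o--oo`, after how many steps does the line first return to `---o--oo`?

16

-oo--o--
o---o--o
--oo--o-
oo---o--
---oo--o
-oo---o-
o---oo--
--oo---o
-o---oo-
o--oo---
--o---oo
-o--oo--
o--o---o
--o--oo-
oo--o---
---o--oo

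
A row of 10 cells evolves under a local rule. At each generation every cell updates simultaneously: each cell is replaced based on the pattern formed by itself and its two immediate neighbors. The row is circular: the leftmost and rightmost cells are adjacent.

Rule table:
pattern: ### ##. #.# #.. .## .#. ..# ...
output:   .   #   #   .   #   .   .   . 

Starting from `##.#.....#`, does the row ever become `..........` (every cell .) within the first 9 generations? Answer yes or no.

yes

generation 1: .##......#
generation 2: ###.......
generation 3: #.#.......
generation 4: .#........
generation 5: ..........
all cells are . at generation 5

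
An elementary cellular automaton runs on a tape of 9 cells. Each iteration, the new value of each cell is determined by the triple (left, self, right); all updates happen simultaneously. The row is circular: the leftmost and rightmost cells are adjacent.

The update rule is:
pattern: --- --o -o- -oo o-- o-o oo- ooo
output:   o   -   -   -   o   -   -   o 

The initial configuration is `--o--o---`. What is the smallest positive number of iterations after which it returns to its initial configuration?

3

o--o--ooo
-o--o--oo
--o--o---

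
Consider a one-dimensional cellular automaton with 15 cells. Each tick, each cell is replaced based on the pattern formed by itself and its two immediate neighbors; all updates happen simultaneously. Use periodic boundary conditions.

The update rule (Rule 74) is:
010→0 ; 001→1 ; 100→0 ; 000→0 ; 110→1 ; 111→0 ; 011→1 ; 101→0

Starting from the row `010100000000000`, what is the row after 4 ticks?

000000000000100

100000000000000
000000000000001
000000000000010
000000000000100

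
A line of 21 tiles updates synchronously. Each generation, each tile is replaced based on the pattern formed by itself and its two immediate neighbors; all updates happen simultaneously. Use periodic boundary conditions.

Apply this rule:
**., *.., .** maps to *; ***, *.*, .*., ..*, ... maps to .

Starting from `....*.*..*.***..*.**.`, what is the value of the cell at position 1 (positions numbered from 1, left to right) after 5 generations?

.

generation 1: .......*...*.**...***
generation 2: *.......*....***..*.*
generation 3: **.......*...*.**...*
generation 4: .**.......*....***..*
generation 5: .***.......*...*.**..
position 1 holds .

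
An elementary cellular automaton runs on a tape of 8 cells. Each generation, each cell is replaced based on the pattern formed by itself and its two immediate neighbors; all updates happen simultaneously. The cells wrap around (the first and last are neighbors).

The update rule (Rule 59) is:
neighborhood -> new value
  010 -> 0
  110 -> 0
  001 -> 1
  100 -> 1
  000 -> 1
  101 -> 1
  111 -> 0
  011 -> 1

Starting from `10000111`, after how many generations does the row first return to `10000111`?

16

generation 1: 01111100
generation 2: 11000011
generation 3: 00111110
generation 4: 11100001
generation 5: 00011111
generation 6: 11110000
generation 7: 10001111
generation 8: 01111000
generation 9: 11000111
generation 10: 00111100
generation 11: 11100011
generation 12: 00011110
generation 13: 11110001
generation 14: 00001111
generation 15: 11111000
generation 16: 10000111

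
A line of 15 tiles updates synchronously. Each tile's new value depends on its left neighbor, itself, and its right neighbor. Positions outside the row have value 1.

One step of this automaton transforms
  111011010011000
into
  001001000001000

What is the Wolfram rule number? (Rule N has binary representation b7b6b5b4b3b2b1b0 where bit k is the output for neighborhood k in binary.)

64

position 0: 111 → 0  (bit 7 = 0)
position 2: 110 → 1  (bit 6 = 1)
position 3: 101 → 0  (bit 5 = 0)
position 8: 100 → 0  (bit 4 = 0)
position 4: 011 → 0  (bit 3 = 0)
position 7: 010 → 0  (bit 2 = 0)
position 9: 001 → 0  (bit 1 = 0)
position 13: 000 → 0  (bit 0 = 0)
bits b7..b0 = 01000000 = 64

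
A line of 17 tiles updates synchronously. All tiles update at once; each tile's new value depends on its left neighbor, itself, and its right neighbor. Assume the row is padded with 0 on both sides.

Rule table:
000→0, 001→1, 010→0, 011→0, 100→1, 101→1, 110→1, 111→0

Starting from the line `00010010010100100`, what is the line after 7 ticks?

10101010101101101

00101101101011010
01010110110101101
10101011011010110
01010101101101011
10101010110110101
01010101011011010
10101010101101101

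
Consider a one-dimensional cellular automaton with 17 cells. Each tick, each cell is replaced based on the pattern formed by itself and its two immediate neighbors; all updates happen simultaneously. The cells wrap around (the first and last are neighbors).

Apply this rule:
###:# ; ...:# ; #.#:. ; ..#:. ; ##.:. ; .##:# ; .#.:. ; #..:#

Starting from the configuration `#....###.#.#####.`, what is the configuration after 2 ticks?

.##..#.###.###.##

.###.##....####..
.##..#.###.###.##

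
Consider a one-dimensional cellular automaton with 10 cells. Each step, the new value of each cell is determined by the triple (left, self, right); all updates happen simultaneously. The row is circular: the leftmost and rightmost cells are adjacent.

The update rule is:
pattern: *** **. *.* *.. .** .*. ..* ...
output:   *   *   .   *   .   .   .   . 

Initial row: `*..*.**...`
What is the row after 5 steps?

**...*....

.*....**..
..*....**.
...*....**
*...*....*
**...*....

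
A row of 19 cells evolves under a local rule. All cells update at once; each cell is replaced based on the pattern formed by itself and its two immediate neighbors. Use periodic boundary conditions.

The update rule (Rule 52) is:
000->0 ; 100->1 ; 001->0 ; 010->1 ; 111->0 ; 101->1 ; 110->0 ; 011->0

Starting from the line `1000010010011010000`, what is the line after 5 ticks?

1000110001101100001

tick 1: 1100011011000111000
tick 2: 0010000100100000100
tick 3: 0011000110110000110
tick 4: 0000100001001000001
tick 5: 1000110001101100001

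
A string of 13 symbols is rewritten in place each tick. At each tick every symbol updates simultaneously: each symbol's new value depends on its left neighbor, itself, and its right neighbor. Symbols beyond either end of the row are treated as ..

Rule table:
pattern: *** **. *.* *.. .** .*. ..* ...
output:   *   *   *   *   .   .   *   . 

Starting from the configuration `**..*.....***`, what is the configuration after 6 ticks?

*.*.*.***.*.*

.***.*...*.**
*.***.*.*.*.*
.*.***.*.*.*.
*.*.***.*.*.*
.*.*.***.*.*.
*.*.*.***.*.*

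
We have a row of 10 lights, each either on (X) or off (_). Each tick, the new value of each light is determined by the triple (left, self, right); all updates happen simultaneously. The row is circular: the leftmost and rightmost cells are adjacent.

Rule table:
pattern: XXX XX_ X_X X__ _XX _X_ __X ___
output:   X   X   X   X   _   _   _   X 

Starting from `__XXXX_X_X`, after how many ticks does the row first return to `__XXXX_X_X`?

X__XXXX_X_
_X__XXXX_X
X_X__XXXX_
_X_X__XXXX
X_X_X__XXX
XX_X_X__XX
XXX_X_X__X
XXXX_X_X__
_XXXX_X_X_
__XXXX_X_X

10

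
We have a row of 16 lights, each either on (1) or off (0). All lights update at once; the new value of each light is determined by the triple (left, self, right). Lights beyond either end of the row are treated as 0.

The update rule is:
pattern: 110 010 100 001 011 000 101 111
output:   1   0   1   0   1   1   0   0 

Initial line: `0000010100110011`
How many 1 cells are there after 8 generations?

9

1111000010111011
1001111000101011
0101001110000011
0000101011111011
1110000010001011
1011111001100011
0010001101111011
1001101101001011
count of 1: 9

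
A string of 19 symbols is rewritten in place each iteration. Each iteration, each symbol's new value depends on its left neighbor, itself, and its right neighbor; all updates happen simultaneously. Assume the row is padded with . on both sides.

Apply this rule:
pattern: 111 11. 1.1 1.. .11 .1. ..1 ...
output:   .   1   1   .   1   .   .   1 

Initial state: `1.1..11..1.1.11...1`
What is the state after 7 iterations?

.1...11...1.111.1..
...1.11.1..11.11..1
11..1111...11111...
11..1..1.1.1...1.11
11......1.1..1..111
11.1111..1......1.1
1111..1....1111..1.

1111..1....1111..1.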